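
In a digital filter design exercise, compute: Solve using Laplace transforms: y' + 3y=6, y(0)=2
Take L of both sides: sY(s)-2+3Y(s)=6/s
Y(s)(s+3)=6/s+2
Y(s)=6/(s(s+3))+2/(s+3)
Partial fractions: 6/(s(s+3))=2/s - 2/(s+3)
So Y(s)=2/s
Inverse transform (L^(-1){1/s}=1, L^(-1){1/(s+3)}=e^(-3t)):

Answer: y(t)=2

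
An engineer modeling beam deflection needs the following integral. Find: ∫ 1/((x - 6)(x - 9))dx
Partial fractions: 1/((x-6)(x-9)) = A/(x-6)+B/(x-9)
A = -1/3, B = 1/3
∫ [-1/3· 1/(x-6)+1/3· 1/(x-9)] dx
= (1/3)[ln|x-9| - ln|x-6|]+C

Answer: (1/3)·ln|(x-9)/(x-6)|+C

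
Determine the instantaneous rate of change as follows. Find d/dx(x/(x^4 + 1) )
Quotient rule: (f/g)'=(f'g - fg')/g²
f=x, f'=1
g=x^4 + 1, g'=4x^3

Answer: (1·(x^4 + 1) - 4x^4)/(x^4 + 1)²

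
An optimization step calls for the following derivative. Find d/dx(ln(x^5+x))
Chain rule: d/dx[ln(u)]=u'/u where u=x^5+x
u'=5x^4+1

Answer: (5x^4+1)/(x^5+x)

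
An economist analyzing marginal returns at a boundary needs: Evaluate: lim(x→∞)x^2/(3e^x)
Apply L'Hôpital 2 times (∞/∞ each time):
Eventually get 2!/(3e^x) → 0

Answer: 0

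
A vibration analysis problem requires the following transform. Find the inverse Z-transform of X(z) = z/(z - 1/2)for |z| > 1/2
Standard pair: z/(z-a) <-> a^n * u[n] for causal signals
With a = 1/2: x[n] = (1/2)^n * u[n]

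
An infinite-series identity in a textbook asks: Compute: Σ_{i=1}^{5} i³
Using formula: Σ i^3 = [n(n + 1)/2]² = [5·6/2]² = 225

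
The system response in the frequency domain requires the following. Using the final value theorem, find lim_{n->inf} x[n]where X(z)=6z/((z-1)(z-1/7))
Final value theorem: lim x[n] = lim_{z->1} (z-1) * X(z)
(z-1) * X(z) = 6z/(z-1/7)
As z->1: 6/(1 - 1/7) = 6/(6/7) = 7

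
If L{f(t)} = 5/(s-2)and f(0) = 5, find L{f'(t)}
L{f'(t)}=s·F(s) - f(0)=5s/(s-2) - 5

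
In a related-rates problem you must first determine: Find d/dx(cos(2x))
Chain rule: d/dx[cos(u)]=-sin(u)·u' where u=2x
u'=2

Answer: -2·sin(2x)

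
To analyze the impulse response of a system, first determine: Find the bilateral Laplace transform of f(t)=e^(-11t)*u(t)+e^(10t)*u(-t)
For e^(-11t) * u(t): L = 1/(s+11), Re(s) > -11
For e^(10t) * u(-t): L = -1/(s-10), Re(s) < 10
Combined: F(s) = 1/(s+11)-1/(s-10), -11 < Re(s) < 10

Answer: 1/(s+11)-1/(s-10), ROC: -11 < Re(s) < 10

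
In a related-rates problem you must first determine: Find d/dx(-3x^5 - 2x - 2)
Power rule: d/dx(ax^n)=n·a·x^(n-1)
Term by term: -15·x^4 - 2

Answer: -15x^4 - 2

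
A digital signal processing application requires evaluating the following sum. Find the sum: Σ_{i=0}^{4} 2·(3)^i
Geometric series: S = a(1 - r^n)/(1 - r)
a = 2, r = 3, n = 5
S = 2(1-243)/-2 = 242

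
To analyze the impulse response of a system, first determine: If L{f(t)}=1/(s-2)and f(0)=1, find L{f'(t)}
L{f'(t)}=s·F(s) - f(0)=s/(s-2)-1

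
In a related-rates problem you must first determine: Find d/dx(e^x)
Chain rule: d/dx[e^u]=e^u · u' where u=x
u'=1

Answer: 1·e^x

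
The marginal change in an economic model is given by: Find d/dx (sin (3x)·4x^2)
Product rule: (fg)' = f'g + fg'
f = sin(3x), f' = 3·cos(3x)
g = 4x^2, g' = 8x

Answer: 12·cos(3x)·x^2 + 8·sin(3x)·x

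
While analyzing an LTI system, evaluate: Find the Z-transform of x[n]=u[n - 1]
Using the time-shift property: Z{u[n-1]}=z^(-1) * z/(z-1)
=z^(0)/(z-1)

Answer: 1/(z-1)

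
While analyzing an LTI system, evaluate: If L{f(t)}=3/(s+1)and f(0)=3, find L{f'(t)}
L{f'(t)}=s·F(s) - f(0)=3s/(s+1)-3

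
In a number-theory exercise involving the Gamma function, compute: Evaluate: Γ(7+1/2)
Γ(n+1/2)=(2n)!√π/(4^n·n!)
=87178291200√π/(16384·5040)=(135135/128)·√π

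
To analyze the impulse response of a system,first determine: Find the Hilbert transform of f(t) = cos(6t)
The Hilbert transform shifts each frequency component by -pi/2.
H{cos(wt)}=sin(wt)
With w=6: H{cos(6t)}=sin(6t)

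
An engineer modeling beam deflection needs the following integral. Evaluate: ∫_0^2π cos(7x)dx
Antiderivative: sin(7x)/7
Evaluate at bounds: [sin(7·2π)/7] - [sin(7·0)/7]
=((0) - (0))/7=0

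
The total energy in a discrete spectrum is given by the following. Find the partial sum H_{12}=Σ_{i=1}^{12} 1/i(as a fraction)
H_12=1+1/2+1/3+...+1/12
=86021/27720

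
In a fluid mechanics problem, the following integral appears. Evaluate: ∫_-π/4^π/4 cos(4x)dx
Antiderivative: sin(4x)/4
Evaluate at bounds: [sin(4·π/4)/4] - [sin(4·-π/4)/4]
= ((0) - (0))/4 = 0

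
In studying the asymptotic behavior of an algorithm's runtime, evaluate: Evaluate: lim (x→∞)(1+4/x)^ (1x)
Rewrite as [(1+4/x)^x]^1.
lim(1+4/x)^x = e^4, so limit = (e^4)^1 = e^4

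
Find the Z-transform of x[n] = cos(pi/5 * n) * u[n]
Z{cos(w0*n)*u[n]}=z(z - cos(w0))/(z^2 - 2z*cos(w0) + 1)
With w0=pi/5: X(z)=z(z - cos(pi/5))/(z^2 - 2z*cos(pi/5) + 1)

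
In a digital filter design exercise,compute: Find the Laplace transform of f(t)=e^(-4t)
L{e^(at)}=1/(s-a)
L{e^(-4t)}=1/(s + 4)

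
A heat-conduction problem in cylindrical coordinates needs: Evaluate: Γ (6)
Γ(n)=(n-1)! for positive integers
Γ(6)=5!=120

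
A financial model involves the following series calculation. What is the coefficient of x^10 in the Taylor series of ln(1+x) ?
ln(1 + x) = Σ (-1)^(n + 1) x^n/n
Coefficient of x^10 = (-1)^11/10 = -1/10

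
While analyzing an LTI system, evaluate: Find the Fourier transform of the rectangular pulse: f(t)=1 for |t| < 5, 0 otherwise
F(omega) = integral from -5 to 5 of e^(-j * omega * t) dt
= 2 * sin(5 * omega)/omega = 10 * sinc(5 * omega/pi)

Answer: 2 * sin(5 * omega)/omega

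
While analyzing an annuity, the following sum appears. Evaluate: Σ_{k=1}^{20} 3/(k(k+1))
Partial fractions: 3/(k(k + 1))=3/k - 3/(k + 1)
Telescoping sum: 3(1 - 1/21)=3·20/21

Answer: 20/7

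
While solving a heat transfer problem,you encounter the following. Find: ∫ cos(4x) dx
Using substitution u=4x: ∫ cos(u) du/4=sin(u)/4+C

Answer: (1/4)sin(4x)+C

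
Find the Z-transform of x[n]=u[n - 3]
Using the time-shift property: Z{u[n-3]} = z^(-3)*z/(z-1)
= z^(-2)/(z-1)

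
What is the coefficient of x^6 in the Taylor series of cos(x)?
cos(x)=Σ (-1)^k x^(2k)/(2k)!
For x^6: (-1)^3/6!=-1/720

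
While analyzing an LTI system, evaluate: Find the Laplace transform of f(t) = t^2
L{t^n} = n!/s^(n+1)
L{t^2} = 2!/s^3 = 2/s^3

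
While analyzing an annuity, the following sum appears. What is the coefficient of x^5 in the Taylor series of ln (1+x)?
ln(1+x) = Σ (-1)^(n+1) x^n/n
Coefficient of x^5 = (-1)^6/5 = 1/5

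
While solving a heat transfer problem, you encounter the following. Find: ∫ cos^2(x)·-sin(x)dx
Let u = cos(x), du = -sin(x) dx
∫ u^2 du = u^3/3 + C

Answer: cos^3(x)/3 + C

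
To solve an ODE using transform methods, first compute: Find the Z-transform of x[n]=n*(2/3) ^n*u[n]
Using the property Z{n*a^n*u[n]}=az/(z-a)^2
With a=2/3: X(z)=(2/3)z/(z - 2/3)^2, |z| > 2/3

Answer: (2/3)z/(z - 2/3)^2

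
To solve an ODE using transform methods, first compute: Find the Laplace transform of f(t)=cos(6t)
L{cos(wt)} = s/(s² + w²)
L{cos(6t)} = s/(s² + 36)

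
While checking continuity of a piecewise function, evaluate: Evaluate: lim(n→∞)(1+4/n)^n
This is the definition of e^4: lim(1+4/n)^n = e^4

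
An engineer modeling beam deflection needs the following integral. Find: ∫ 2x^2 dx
Using power rule: ∫ 2x^2 dx=2/3 x^3 + C=(2/3)x^3 + C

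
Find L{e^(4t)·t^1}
First shifting: L{e^(at)f(t)} = F(s-a)
L{t^1} = 1/s^2
Shift s → s-4: 1/(s-4)^2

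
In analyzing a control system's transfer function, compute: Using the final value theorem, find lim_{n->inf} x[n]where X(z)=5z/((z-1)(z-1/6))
Final value theorem: lim x[n]=lim_{z->1} (z-1)*X(z)
(z-1)*X(z)=5z/(z-1/6)
As z->1: 5/(1-1/6)=5/(5/6)=6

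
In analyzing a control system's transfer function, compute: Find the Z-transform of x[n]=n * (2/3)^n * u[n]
Using the property Z{n * a^n * u[n]} = az/(z-a)^2
With a = 2/3: X(z) = (2/3)z/(z - 2/3)^2, |z| > 2/3

Answer: (2/3)z/(z - 2/3)^2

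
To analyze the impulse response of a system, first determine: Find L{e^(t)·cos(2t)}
First shifting: L{e^(at)f(t)}=F(s-a)
L{cos(2t)}=s/(s² + 4)
Shift: (s-1)/((s-1)² + 4)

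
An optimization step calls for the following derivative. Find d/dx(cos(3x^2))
Chain rule: d/dx[cos(u)]=-sin(u)·u' where u=3x^2
u'=6x

Answer: -6x·sin(3x^2)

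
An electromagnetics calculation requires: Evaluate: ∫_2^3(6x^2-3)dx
Step 1: Find antiderivative F(x) = 2x^3-3x
Step 2: F(3) - F(2) = 45 - (10) = 35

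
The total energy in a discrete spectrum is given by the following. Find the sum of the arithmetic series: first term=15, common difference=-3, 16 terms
Last term: a_n=15 + (16 - 1)·-3=-30
Sum=n(a_1 + a_n)/2=16(15 + (-30))/2=-120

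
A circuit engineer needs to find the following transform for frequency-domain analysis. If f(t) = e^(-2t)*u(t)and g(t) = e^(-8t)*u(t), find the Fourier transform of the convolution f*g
By the convolution theorem: F{f*g} = F(omega)*G(omega)
F(omega) = 1/(2+j*omega), G(omega) = 1/(8+j*omega)
F{f*g} = 1/((2+j*omega)(8+j*omega))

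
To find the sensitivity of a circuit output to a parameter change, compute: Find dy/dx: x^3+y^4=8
Differentiate: 3x^2 + 4y^3·(dy/dx) = 0
dy/dx = -3x^2/(4y^3)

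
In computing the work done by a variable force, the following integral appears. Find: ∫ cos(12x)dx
Using substitution u = 12x: ∫ cos(u) du/12 = sin(u)/12+C

Answer: (1/12)sin(12x)+C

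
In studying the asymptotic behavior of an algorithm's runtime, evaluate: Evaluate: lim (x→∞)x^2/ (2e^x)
Apply L'Hôpital 2 times (∞/∞ each time):
Eventually get 2!/(2e^x) → 0

Answer: 0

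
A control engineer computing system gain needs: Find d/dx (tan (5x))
Chain rule: d/dx[tan(u)] = sec²(u)·u' where u = 5x
u' = 5

Answer: 5·sec²(5x)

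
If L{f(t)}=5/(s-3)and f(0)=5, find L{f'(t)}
L{f'(t)}=s·F(s) - f(0)=5s/(s-3) - 5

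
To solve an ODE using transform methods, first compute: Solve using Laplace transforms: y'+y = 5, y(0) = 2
Take L of both sides: sY(s) - 2 + Y(s) = 5/s
Y(s)(s + 1) = 5/s + 2
Y(s) = 5/(s(s + 1)) + 2/(s + 1)
Partial fractions: 5/(s(s + 1)) = 5/s - 5/(s + 1)
So Y(s) = 5/s - 3/(s + 1)
Inverse transform (L^(-1){1/s} = 1, L^(-1){1/(s + 1)} = e^(-t)):

Answer: y(t) = 5 - 3·e^(-t)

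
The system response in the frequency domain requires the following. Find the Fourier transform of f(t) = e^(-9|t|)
Using the standard pair: F{e^(-a|t|)}=2a/(a^2 + omega^2)
With a=9: F(omega)=18/(81 + omega^2)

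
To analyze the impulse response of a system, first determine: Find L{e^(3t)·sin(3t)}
First shifting: L{e^(at)f(t)}=F(s-a)
L{sin(3t)}=3/(s² + 9)
Shift: 3/((s-3)² + 9)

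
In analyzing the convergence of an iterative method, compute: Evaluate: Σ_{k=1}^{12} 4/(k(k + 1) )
Partial fractions: 4/(k(k + 1))=4/k - 4/(k + 1)
Telescoping sum: 4(1 - 1/13)=4·12/13

Answer: 48/13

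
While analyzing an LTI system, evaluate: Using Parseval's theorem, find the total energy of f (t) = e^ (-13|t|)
Parseval's theorem: E = integral |f(t)|^2 dt = (1/2pi) integral |F(omega)|^2 domega
E = integral_{-inf}^{inf} e^(-26|t|) dt = 2*integral_0^inf e^(-26t) dt = 2/(2*13) = 1/13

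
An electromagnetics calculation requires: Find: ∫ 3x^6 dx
Using power rule: ∫ 3x^6 dx=3/7 x^7+C=(3/7)x^7+C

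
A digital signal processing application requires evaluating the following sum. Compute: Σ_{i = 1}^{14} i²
Using formula: Σ i^2 = n(n+1)(2n+1)/6 = 14·15·29/6 = 1015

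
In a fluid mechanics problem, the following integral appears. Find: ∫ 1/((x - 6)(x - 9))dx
Partial fractions: 1/((x-6)(x-9)) = A/(x-6) + B/(x-9)
A = -1/3, B = 1/3
∫ [-1/3· 1/(x-6) + 1/3· 1/(x-9)] dx
= (1/3)[ln|x-9| - ln|x-6|] + C

Answer: (1/3)·ln|(x-9)/(x-6)| + C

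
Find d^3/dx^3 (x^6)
Apply power rule 3 times:
d^1: 6x^5
d^2: 30x^4
d^3: 120x^3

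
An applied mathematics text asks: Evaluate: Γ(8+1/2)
Γ(n + 1/2)=(2n)!√π/(4^n·n!)
=20922789888000√π/(65536·40320)=(2027025/256)·√π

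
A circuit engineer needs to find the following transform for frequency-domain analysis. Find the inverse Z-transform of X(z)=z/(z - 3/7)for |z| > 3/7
Standard pair: z/(z-a) <-> a^n*u[n] for causal signals
With a=3/7: x[n]=(3/7)^n*u[n]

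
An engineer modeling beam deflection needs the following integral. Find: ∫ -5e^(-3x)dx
Since d/dx[e^(-3x)]=-3e^(-3x), we get 5/3 e^(-3x)+C

Answer: (5/3)e^(-3x)+C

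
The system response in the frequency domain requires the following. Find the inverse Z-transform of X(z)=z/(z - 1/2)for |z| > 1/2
Standard pair: z/(z-a) <-> a^n * u[n] for causal signals
With a=1/2: x[n]=(1/2)^n * u[n]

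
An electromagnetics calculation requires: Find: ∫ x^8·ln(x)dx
By parts: u = ln(x), dv = x^8 dx
du = 1/x dx, v = x^9/9
= x^9·ln(x)/9 - ∫ x^8/9 dx
= x^9·ln(x)/9 - x^9/81+C

Answer: x^9(ln(x)/9-1/81)+C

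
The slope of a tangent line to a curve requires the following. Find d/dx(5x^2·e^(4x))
Product rule: (fg)' = f'g + fg'
f = 5x^2, f' = 10x
g = e^(4x), g' = 4·e^(4x)

Answer: 10x·e^(4x) + 20x^2·e^(4x)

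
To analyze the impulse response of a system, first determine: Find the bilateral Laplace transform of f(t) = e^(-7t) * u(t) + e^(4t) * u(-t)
For e^(-7t) * u(t): L = 1/(s + 7), Re(s) > -7
For e^(4t) * u(-t): L = -1/(s-4), Re(s) < 4
Combined: F(s) = 1/(s + 7) - 1/(s-4), -7 < Re(s) < 4

Answer: 1/(s + 7) - 1/(s-4), ROC: -7 < Re(s) < 4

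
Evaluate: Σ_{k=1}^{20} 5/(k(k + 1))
Partial fractions: 5/(k(k+1))=5/k - 5/(k+1)
Telescoping sum: 5(1-1/21)=5·20/21

Answer: 100/21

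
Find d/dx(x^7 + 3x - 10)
Power rule: d/dx(ax^n)=n·a·x^(n-1)
Term by term: 7·x^6 + 3

Answer: 7x^6 + 3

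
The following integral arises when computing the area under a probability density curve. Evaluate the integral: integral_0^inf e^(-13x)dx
integral_0^inf e^(-13x) dx = [-1/13*e^(-13x)]_0^inf
= 0 - (-1/13) = 1/13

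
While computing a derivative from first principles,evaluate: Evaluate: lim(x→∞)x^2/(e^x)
Apply L'Hôpital 2 times (∞/∞ each time):
Eventually get 2!/(e^x) → 0

Answer: 0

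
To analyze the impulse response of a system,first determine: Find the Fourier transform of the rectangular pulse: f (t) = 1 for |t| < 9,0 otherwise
F(omega)=integral from -9 to 9 of e^(-j*omega*t) dt
=2*sin(9*omega)/omega=18*sinc(9*omega/pi)

Answer: 2*sin(9*omega)/omega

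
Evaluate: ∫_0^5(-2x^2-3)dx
Step 1: Find antiderivative F(x) = (-2/3)x^3 - 3x
Step 2: F(5) - F(0) = -295/3 - (0) = -295/3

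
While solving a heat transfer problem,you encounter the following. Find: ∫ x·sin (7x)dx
By parts: u=x, dv=sin(7x) dx
du=dx, v=-cos(7x)/7
=-x·cos(7x)/7 + sin(7x)/7² + C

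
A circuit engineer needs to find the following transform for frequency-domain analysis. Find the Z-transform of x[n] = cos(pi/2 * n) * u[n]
Z{cos(w0*n)*u[n]}=z(z - cos(w0))/(z^2-2z*cos(w0)+1)
With w0=pi/2: X(z)=z(z - cos(pi/2))/(z^2-2z*cos(pi/2)+1)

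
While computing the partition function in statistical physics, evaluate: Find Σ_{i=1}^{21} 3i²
= 3·n(n + 1)(2n + 1)/6 = 3·21·22·43/6 = 9933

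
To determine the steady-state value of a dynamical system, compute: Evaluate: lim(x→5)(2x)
Polynomial is continuous, so substitute x = 5:
2·5 = 10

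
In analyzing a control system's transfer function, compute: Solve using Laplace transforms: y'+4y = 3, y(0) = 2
Take L of both sides: sY(s)-2+4Y(s)=3/s
Y(s)(s+4)=3/s+2
Y(s)=3/(s(s+4))+2/(s+4)
Partial fractions: 3/(s(s+4))=(3/4)/s - (3/4)/(s+4)
So Y(s)=(3/4)/s+(5/4)/(s+4)
Inverse transform (L^(-1){1/s}=1, L^(-1){1/(s+4)}=e^(-4t)):

Answer: y(t)=3/4+(5/4)·e^(-4t)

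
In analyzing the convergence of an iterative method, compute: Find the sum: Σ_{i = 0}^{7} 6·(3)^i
Geometric series: S = a(1 - r^n)/(1 - r)
a = 6, r = 3, n = 8
S = 6(1 - 6561)/-2 = 19680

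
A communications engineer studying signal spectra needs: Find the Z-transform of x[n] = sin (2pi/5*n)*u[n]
Z{sin(w0 * n) * u[n]} = z * sin(w0)/(z^2 - 2z * cos(w0) + 1)
With w0 = 2pi/5: X(z) = z * sin(2pi/5)/(z^2 - 2z * cos(2pi/5) + 1)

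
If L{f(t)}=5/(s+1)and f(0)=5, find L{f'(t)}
L{f'(t)} = s·F(s) - f(0) = 5s/(s+1)-5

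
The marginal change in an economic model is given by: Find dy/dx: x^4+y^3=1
Differentiate: 4x^3+3y^2·(dy/dx)=0
dy/dx=-4x^3/(3y^2)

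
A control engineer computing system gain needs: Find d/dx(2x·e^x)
Product rule: (fg)'=f'g + fg'
f=2x, f'=2
g=e^x, g'=e^x

Answer: 2·e^x + 2x·e^x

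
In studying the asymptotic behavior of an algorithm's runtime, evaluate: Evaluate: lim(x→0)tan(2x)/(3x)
tan(u) ≈ u for small u:
tan(2x)/(3x) ≈ 2x/(3x) = 2/3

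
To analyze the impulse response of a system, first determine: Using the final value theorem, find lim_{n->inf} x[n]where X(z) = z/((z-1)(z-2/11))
Final value theorem: lim x[n]=lim_{z->1} (z-1)*X(z)
(z-1)*X(z)=z/(z-2/11)
As z->1: 1/(1 - 2/11)=1/(9/11)=11/9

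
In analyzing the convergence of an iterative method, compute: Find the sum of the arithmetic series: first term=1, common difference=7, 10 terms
Last term: a_n=1+(10-1)·7=64
Sum=n(a_1+a_n)/2=10(1+64)/2=325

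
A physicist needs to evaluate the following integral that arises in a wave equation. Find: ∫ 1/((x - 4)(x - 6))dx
Partial fractions: 1/((x-4)(x-6)) = A/(x-4)+B/(x-6)
A = -1/2, B = 1/2
∫ [-1/2· 1/(x-4)+1/2· 1/(x-6)] dx
= (1/2)[ln|x-6| - ln|x-4|]+C

Answer: (1/2)·ln|(x-6)/(x-4)|+C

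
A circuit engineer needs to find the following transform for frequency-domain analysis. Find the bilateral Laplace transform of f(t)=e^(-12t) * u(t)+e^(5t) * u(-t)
For e^(-12t) * u(t): L = 1/(s+12), Re(s) > -12
For e^(5t) * u(-t): L = -1/(s-5), Re(s) < 5
Combined: F(s) = 1/(s+12)-1/(s-5), -12 < Re(s) < 5

Answer: 1/(s+12)-1/(s-5), ROC: -12 < Re(s) < 5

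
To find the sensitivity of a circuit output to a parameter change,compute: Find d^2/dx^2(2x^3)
Apply power rule 2 times:
d^1: 6x^2
d^2: 12x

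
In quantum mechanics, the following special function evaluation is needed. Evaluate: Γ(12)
Γ(n)=(n-1)! for positive integers
Γ(12)=11!=39916800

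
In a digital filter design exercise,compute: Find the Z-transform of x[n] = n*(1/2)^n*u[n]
Using the property Z{n * a^n * u[n]} = az/(z-a)^2
With a = 1/2: X(z) = (1/2)z/(z - 1/2)^2, |z| > 1/2

Answer: (1/2)z/(z - 1/2)^2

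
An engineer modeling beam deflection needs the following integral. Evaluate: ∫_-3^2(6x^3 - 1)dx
Step 1: Find antiderivative F(x)=(3/2)x^4 - x
Step 2: F(2) - F(-3)=22 - (249/2)=-205/2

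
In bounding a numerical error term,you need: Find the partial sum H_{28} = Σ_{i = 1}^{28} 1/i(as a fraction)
H_28 = 1 + 1/2 + 1/3 + ... + 1/28
= 315404588903/80313433200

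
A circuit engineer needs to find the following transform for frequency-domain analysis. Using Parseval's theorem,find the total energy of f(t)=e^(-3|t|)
Parseval's theorem: E=integral |f(t)|^2 dt=(1/2pi) integral |F(omega)|^2 domega
E=integral_{-inf}^{inf} e^(-6|t|) dt=2 * integral_0^inf e^(-6t) dt=2/(2 * 3)=1/3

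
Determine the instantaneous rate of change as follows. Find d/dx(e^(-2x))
Chain rule: d/dx[e^u]=e^u · u' where u=-2x
u'=-2

Answer: -2·e^(-2x)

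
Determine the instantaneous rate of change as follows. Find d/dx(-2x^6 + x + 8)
Power rule: d/dx(ax^n)=n·a·x^(n-1)
Term by term: -12·x^5+1

Answer: -12x^5+1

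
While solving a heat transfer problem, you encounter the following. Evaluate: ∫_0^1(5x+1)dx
Step 1: Find antiderivative F(x)=(5/2)x^2 + x
Step 2: F(1) - F(0)=7/2 - (0)=7/2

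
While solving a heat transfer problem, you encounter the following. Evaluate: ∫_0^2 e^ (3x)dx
Antiderivative: (1/3)e^(3x)
Evaluate: (1/3)(e^6-1)

Answer: (e^6-1)/3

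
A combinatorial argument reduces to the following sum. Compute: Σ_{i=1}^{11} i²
Using formula: Σ i^2=n(n+1)(2n+1)/6=11·12·23/6=506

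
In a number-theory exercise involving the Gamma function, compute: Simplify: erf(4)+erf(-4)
erf is odd: erf(-4) = -erf(4)
erf(4)+erf(-4) = erf(4) - erf(4) = 0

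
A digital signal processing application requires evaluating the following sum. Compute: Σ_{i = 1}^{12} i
Using formula: Σ i^1=n(n+1)/2=12·13/2=78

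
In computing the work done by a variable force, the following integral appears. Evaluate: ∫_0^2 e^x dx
Antiderivative: e^x
Evaluate: (e^2 - 1)

Answer: e^2 - 1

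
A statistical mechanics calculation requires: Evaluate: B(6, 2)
B(x,y) = Γ(x)Γ(y)/Γ(x+y) = (x-1)!(y-1)!/(x+y-1)!
B(6,2) = 5!·1!/7! = 1/42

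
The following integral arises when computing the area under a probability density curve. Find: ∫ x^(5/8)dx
Power rule: ∫ x^(5/8) dx=x^(13/8)/(13/8)+C

Answer: (8/13)·x^(13/8)+C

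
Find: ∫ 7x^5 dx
Using power rule: ∫ 7x^5 dx=7/6 x^6 + C=(7/6)x^6 + C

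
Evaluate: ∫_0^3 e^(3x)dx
Antiderivative: (1/3)e^(3x)
Evaluate: (1/3)(e^9 - 1)

Answer: (e^9 - 1)/3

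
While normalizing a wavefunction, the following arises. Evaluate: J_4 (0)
J_n(0) = 0 for all n > 0 (Bessel function of first kind)
J_4(0) = 0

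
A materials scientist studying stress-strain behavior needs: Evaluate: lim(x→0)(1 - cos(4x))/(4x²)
Using 1-cos(u) ≈ u²/2 for small u:
(1-cos(4x)) ≈ (4x)²/2=16x²/2
So limit=16/(2·4)=2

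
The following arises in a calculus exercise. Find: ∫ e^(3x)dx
Since d/dx[e^(3x)] = 3e^(3x), we get 1/3 e^(3x)+C

Answer: (1/3)e^(3x)+C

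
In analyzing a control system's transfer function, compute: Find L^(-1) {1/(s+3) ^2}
L^(-1){1/(s-a)^n} = t^(n-1)·e^(at)/(n-1)!
Here a = -3, n = 2: t^1·e^(-3t)/1

Answer: t·e^(-3t)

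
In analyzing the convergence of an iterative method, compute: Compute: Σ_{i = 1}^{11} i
Using formula: Σ i^1 = n(n+1)/2 = 11·12/2 = 66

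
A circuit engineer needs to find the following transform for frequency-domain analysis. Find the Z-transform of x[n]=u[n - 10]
Using the time-shift property: Z{u[n-10]} = z^(-10) * z/(z-1)
= z^(-9)/(z-1)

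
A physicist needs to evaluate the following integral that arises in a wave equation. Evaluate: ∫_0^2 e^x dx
Antiderivative: e^x
Evaluate: (e^2-1)

Answer: e^2-1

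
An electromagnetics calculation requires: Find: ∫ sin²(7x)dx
Using identity sin²(u) = (1 - cos(2u))/2:
∫ (1 - cos(14x))/2 dx = x/2 - sin(14x)/28 + C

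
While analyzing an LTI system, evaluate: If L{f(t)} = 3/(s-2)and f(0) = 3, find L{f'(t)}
L{f'(t)}=s·F(s) - f(0)=3s/(s-2)-3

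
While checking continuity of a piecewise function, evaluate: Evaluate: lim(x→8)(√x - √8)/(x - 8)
Multiply by conjugate (√x + √8)/(√x + √8):
=(x - 8)/((x - 8)(√x + √8))=1/(√x + √8)
As x → 8: 1/(2√8)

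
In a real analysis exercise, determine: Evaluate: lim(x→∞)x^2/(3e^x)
Apply L'Hôpital 2 times (∞/∞ each time):
Eventually get 2!/(3e^x) → 0

Answer: 0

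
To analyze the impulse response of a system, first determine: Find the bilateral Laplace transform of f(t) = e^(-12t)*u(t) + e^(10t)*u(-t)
For e^(-12t)*u(t): L = 1/(s+12), Re(s) > -12
For e^(10t)*u(-t): L = -1/(s-10), Re(s) < 10
Combined: F(s) = 1/(s+12)-1/(s-10), -12 < Re(s) < 10

Answer: 1/(s+12)-1/(s-10), ROC: -12 < Re(s) < 10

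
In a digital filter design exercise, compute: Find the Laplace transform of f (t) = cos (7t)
L{cos(wt)}=s/(s²+w²)
L{cos(7t)}=s/(s²+49)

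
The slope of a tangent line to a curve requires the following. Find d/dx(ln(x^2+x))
Chain rule: d/dx[ln(u)] = u'/u where u = x^2+x
u' = 2x+1

Answer: (2x+1)/(x^2+x)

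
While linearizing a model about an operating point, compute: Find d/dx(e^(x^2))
Chain rule: d/dx[e^u] = e^u · u' where u = x^2
u' = 2x

Answer: 2x·e^(x^2)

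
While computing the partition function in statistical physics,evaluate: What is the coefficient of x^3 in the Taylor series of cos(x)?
cos(x) has only even powers. Coefficient of x^3 = 0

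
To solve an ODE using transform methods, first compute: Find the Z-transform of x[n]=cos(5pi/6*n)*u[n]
Z{cos(w0*n)*u[n]} = z(z - cos(w0))/(z^2-2z*cos(w0)+1)
With w0 = 5pi/6: X(z) = z(z - cos(5pi/6))/(z^2-2z*cos(5pi/6)+1)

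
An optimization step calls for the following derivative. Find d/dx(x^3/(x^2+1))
Quotient rule: (f/g)'=(f'g - fg')/g²
f=x^3, f'=3x^2
g=x^2 + 1, g'=2x

Answer: (3x^2·(x^2 + 1) - 2x^4)/(x^2 + 1)²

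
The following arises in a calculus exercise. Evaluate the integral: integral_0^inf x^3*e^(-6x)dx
This is a Gamma integral. Substitute u=6x (du=6 dx):
integral_0^inf x^3 * e^(-6x) dx=(1/6^4) integral_0^inf u^3 * e^(-u) du
=Gamma(4)/6^4=3!/6^4=6/1296

Answer: 1/216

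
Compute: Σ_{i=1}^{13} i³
Using formula: Σ i^3 = [n(n + 1)/2]² = [13·14/2]² = 8281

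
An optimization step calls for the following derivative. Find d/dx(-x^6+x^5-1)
Power rule: d/dx(ax^n)=n·a·x^(n-1)
Term by term: -6·x^5+5·x^4

Answer: -6x^5+5x^4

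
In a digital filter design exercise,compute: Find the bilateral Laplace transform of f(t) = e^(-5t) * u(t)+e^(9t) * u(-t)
For e^(-5t)*u(t): L=1/(s + 5), Re(s) > -5
For e^(9t)*u(-t): L=-1/(s-9), Re(s) < 9
Combined: F(s)=1/(s + 5) - 1/(s-9), -5 < Re(s) < 9

Answer: 1/(s + 5) - 1/(s-9), ROC: -5 < Re(s) < 9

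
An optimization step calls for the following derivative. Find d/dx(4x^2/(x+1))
Quotient rule: (f/g)' = (f'g - fg')/g²
f = 4x^2, f' = 8x
g = x+1, g' = 1

Answer: (8x·(x+1)-4x^2)/(x+1)²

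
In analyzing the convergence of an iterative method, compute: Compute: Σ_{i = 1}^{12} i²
Using formula: Σ i^2 = n(n + 1)(2n + 1)/6 = 12·13·25/6 = 650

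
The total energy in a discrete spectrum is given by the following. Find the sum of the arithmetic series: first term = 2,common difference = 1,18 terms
Last term: a_n=2 + (18 - 1)·1=19
Sum=n(a_1 + a_n)/2=18(2 + 19)/2=189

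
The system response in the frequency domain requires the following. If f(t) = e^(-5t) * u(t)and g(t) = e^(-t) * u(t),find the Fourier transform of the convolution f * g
By the convolution theorem: F{f*g}=F(omega)*G(omega)
F(omega)=1/(5 + j*omega), G(omega)=1/(1 + j*omega)
F{f*g}=1/((5 + j*omega)(1 + j*omega))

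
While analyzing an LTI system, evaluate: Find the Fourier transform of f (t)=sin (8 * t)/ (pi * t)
sin(W*t)/(pi*t) = (W/pi)*sinc(W*t/pi) is the impulse response of the ideal low-pass filter with cutoff W (here W = 8).
Its Fourier transform is a rectangular function:
F(omega) = 1 for |omega| < 8, 0 otherwise

Answer: rect(omega/16) [i.e., 1 for |omega| < 8, 0 otherwise]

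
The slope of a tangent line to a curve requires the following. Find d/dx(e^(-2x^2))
Chain rule: d/dx[e^u]=e^u · u' where u=-2x^2
u'=-4x

Answer: -4x·e^(-2x^2)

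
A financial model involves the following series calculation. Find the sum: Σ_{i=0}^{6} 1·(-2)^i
Geometric series: S=a(1 - r^n)/(1 - r)
a=1, r=-2, n=7
S=1(1+128)/3=43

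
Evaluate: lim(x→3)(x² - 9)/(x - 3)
Factor: (x² - 9)=(x-3)(x + 3)
Cancel (x-3): lim(x→3) (x + 3)=6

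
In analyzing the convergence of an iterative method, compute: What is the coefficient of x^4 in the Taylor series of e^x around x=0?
Taylor series of e^x = Σ x^n/n!
Coefficient of x^4 = 1/4! = 1/24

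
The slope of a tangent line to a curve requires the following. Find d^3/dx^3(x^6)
Apply power rule 3 times:
d^1: 6x^5
d^2: 30x^4
d^3: 120x^3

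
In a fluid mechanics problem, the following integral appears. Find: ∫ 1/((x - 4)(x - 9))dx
Partial fractions: 1/((x-4)(x-9))=A/(x-4)+B/(x-9)
A=-1/5, B=1/5
∫ [-1/5· 1/(x-4)+1/5· 1/(x-9)] dx
=(1/5)[ln|x-9| - ln|x-4|]+C

Answer: (1/5)·ln|(x-9)/(x-4)|+C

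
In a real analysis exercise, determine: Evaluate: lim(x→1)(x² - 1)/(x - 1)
Factor: (x² - 1)=(x-1)(x+1)
Cancel (x-1): lim(x→1) (x+1)=2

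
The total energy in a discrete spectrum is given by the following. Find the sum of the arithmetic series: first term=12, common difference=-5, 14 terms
Last term: a_n = 12 + (14 - 1)·-5 = -53
Sum = n(a_1 + a_n)/2 = 14(12 + (-53))/2 = -287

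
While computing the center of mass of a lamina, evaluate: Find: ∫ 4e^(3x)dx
Since d/dx[e^(3x)]=3e^(3x), we get 4/3 e^(3x) + C

Answer: (4/3)e^(3x) + C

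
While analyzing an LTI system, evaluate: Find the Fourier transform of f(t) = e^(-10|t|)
Using the standard pair: F{e^(-a|t|)}=2a/(a^2 + omega^2)
With a=10: F(omega)=20/(100 + omega^2)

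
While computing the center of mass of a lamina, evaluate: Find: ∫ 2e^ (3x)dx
Since d/dx[e^(3x)]=3e^(3x), we get 2/3 e^(3x) + C

Answer: (2/3)e^(3x) + C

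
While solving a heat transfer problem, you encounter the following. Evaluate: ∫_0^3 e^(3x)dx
Antiderivative: (1/3)e^(3x)
Evaluate: (1/3)(e^9-1)

Answer: (e^9-1)/3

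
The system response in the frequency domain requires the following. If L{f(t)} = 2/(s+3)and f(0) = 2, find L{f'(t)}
L{f'(t)} = s·F(s) - f(0) = 2s/(s+3)-2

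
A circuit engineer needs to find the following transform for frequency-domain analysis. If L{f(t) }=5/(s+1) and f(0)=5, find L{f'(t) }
L{f'(t)}=s·F(s) - f(0)=5s/(s + 1) - 5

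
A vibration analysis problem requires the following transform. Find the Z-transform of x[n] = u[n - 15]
Using the time-shift property: Z{u[n-15]}=z^(-15)*z/(z-1)
=z^(-14)/(z-1)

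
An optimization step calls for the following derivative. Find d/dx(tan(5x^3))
Chain rule: d/dx[tan(u)]=sec²(u)·u' where u=5x^3
u'=15x^2

Answer: 15x^2·sec²(5x^3)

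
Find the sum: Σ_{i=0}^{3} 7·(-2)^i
Geometric series: S = a(1 - r^n)/(1 - r)
a = 7, r = -2, n = 4
S = 7(1-16)/3 = -35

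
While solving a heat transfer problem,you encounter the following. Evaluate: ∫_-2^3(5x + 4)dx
Step 1: Find antiderivative F(x) = (5/2)x^2 + 4x
Step 2: F(3) - F(-2) = 69/2 - (2) = 65/2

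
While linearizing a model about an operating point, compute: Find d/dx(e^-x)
Chain rule: d/dx[e^u]=e^u · u' where u=-x
u'=-1

Answer: -1·e^-x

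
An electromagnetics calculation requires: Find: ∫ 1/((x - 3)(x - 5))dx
Partial fractions: 1/((x-3)(x-5))=A/(x-3)+B/(x-5)
A=-1/2, B=1/2
∫ [-1/2· 1/(x-3)+1/2· 1/(x-5)] dx
=(1/2)[ln|x-5| - ln|x-3|]+C

Answer: (1/2)·ln|(x-5)/(x-3)|+C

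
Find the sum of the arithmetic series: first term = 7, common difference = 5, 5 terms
Last term: a_n = 7+(5-1)·5 = 27
Sum = n(a_1+a_n)/2 = 5(7+27)/2 = 85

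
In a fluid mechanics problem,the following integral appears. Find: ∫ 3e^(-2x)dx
Since d/dx[e^(-2x)] = -2e^(-2x), we get -3/2 e^(-2x)+C

Answer: (-3/2)e^(-2x)+C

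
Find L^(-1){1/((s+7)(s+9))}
Partial fractions: 1/((s+7)(s+9))=A/(s+7)+B/(s+9)
Cover-up: A=1/(s+9)|_{s=-7}=1/2; B=1/(s+7)|_{s=-9}=-1/2
L^(-1)=(1/2)e^(-7t) - (1/2)e^(-9t)

Answer: (1/2)(e^(-7t) - e^(-9t))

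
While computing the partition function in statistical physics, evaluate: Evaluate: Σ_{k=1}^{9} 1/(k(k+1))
Partial fractions: 1/(k(k+1))=1/k - 1/(k+1)
Telescoping sum: 1(1-1/10)=1·9/10

Answer: 9/10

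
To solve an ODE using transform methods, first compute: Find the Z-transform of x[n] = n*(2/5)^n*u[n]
Using the property Z{n*a^n*u[n]} = az/(z-a)^2
With a = 2/5: X(z) = (2/5)z/(z - 2/5)^2, |z| > 2/5

Answer: (2/5)z/(z - 2/5)^2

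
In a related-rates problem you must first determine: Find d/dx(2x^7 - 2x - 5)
Power rule: d/dx(ax^n)=n·a·x^(n-1)
Term by term: 14·x^6 - 2

Answer: 14x^6 - 2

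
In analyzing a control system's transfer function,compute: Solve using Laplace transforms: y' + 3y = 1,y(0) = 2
Take L of both sides: sY(s) - 2 + 3Y(s)=1/s
Y(s)(s + 3)=1/s + 2
Y(s)=1/(s(s + 3)) + 2/(s + 3)
Partial fractions: 1/(s(s + 3))=(1/3)/s - (1/3)/(s + 3)
So Y(s)=(1/3)/s + (5/3)/(s + 3)
Inverse transform (L^(-1){1/s}=1, L^(-1){1/(s + 3)}=e^(-3t)):

Answer: y(t)=1/3 + (5/3)·e^(-3t)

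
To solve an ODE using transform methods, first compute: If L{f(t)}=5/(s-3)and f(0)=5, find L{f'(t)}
L{f'(t)}=s·F(s) - f(0)=5s/(s-3) - 5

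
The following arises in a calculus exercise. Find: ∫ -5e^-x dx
Since d/dx[e^-x] = - e^-x, we get 5e^-x + C

Answer: 5e^-x + C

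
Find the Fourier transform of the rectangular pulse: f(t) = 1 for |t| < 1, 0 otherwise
F(omega) = integral from -1 to 1 of e^(-j * omega * t) dt
= 2 * sin(1 * omega)/omega = 2 * sinc(1 * omega/pi)

Answer: 2 * sin(1 * omega)/omega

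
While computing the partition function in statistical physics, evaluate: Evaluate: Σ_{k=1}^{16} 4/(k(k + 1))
Partial fractions: 4/(k(k + 1))=4/k - 4/(k + 1)
Telescoping sum: 4(1 - 1/17)=4·16/17

Answer: 64/17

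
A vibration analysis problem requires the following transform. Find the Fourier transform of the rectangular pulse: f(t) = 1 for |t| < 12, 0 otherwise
F(omega)=integral from -12 to 12 of e^(-j*omega*t) dt
=2*sin(12*omega)/omega=24*sinc(12*omega/pi)

Answer: 2*sin(12*omega)/omega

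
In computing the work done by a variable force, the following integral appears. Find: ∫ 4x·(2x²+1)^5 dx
Let u = 2x² + 1, du = 4x dx
∫ u^5 du = u^6/6 + C

Answer: (2x² + 1)^6/6 + C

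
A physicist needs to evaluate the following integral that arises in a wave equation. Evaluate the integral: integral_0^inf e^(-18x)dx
integral_0^inf e^(-18x) dx=[-1/18*e^(-18x)]_0^inf
=0 - (-1/18)=1/18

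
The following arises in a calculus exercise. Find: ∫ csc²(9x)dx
Since d/dx[-cot(9x)] = 9csc²(9x), integral = -cot(9x)/9+C

Answer: (-1/9)cot(9x)+C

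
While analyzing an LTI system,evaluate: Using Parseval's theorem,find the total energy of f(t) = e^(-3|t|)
Parseval's theorem: E=integral |f(t)|^2 dt=(1/2pi) integral |F(omega)|^2 domega
E=integral_{-inf}^{inf} e^(-6|t|) dt=2*integral_0^inf e^(-6t) dt=2/(2*3)=1/3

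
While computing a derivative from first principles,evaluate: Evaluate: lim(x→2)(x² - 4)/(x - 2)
Factor: (x² - 4) = (x-2)(x+2)
Cancel (x-2): lim(x→2) (x+2) = 4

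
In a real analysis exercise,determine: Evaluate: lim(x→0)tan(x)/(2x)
tan(u) ≈ u for small u:
tan(x)/(2x) ≈ x/(2x)=1/2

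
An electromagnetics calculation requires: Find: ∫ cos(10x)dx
Using substitution u=10x: ∫ cos(u) du/10=sin(u)/10+C

Answer: (1/10)sin(10x)+C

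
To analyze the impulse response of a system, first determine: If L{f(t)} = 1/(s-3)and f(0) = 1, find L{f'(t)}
L{f'(t)} = s·F(s) - f(0) = s/(s-3) - 1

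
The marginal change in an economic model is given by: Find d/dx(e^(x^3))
Chain rule: d/dx[e^u] = e^u · u' where u = x^3
u' = 3x^2

Answer: 3x^2·e^(x^3)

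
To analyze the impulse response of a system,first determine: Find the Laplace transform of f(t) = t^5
L{t^n}=n!/s^(n+1)
L{t^5}=5!/s^6=120/s^6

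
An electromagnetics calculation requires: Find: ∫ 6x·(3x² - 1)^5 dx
Let u = 3x² - 1, du = 6x dx
∫ u^5 du = u^6/6 + C

Answer: (3x² - 1)^6/6 + C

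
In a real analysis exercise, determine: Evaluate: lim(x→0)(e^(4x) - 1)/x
L'Hôpital (0/0): lim 4e^(4x)/1 = 4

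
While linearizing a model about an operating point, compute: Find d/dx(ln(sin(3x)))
Chain rule: d/dx[ln(u)]=u'/u where u=sin(3x)
u'=3cos(3x)

Answer: (3cos(3x))/(sin(3x))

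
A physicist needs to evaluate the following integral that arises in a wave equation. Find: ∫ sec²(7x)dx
Since d/dx[tan(7x)] = 7sec²(7x), integral = tan(7x)/7+C

Answer: (1/7)tan(7x)+C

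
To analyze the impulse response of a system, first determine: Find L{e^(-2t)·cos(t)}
First shifting: L{e^(at)f(t)} = F(s-a)
L{cos(t)} = s/(s²+1)
Shift: (s+2)/((s+2)²+1)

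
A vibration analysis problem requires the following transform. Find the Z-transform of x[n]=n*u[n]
Standard pair: Z{n * u[n]} = z/(z-1)^2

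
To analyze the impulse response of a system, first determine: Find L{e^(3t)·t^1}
First shifting: L{e^(at)f(t)} = F(s-a)
L{t^1} = 1/s^2
Shift s → s-3: 1/(s-3)^2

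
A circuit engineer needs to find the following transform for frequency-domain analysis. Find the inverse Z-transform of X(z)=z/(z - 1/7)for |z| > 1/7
Standard pair: z/(z-a) <-> a^n * u[n] for causal signals
With a=1/7: x[n]=(1/7)^n * u[n]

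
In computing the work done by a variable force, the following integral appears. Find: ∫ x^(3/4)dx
Power rule: ∫ x^(3/4) dx = x^(7/4)/(7/4)+C

Answer: (4/7)·x^(7/4)+C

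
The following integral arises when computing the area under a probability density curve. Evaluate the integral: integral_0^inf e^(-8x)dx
integral_0^inf e^(-8x) dx = [-1/8*e^(-8x)]_0^inf
= 0 - (-1/8) = 1/8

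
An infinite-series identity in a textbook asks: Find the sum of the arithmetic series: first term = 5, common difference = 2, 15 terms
Last term: a_n = 5+(15-1)·2 = 33
Sum = n(a_1+a_n)/2 = 15(5+33)/2 = 285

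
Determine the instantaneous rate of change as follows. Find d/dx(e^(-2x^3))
Chain rule: d/dx[e^u] = e^u · u' where u = -2x^3
u' = -6x^2

Answer: -6x^2·e^(-2x^3)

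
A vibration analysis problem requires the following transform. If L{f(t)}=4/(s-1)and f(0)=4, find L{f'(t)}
L{f'(t)} = s·F(s) - f(0) = 4s/(s-1)-4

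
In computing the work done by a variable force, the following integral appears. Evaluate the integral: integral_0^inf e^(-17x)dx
integral_0^inf e^(-17x) dx=[-1/17*e^(-17x)]_0^inf
=0 - (-1/17)=1/17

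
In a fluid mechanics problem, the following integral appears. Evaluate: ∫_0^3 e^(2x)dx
Antiderivative: (1/2)e^(2x)
Evaluate: (1/2)(e^6 - 1)

Answer: (e^6 - 1)/2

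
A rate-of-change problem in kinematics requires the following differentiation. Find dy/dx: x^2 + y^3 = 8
Differentiate: 2x + 3y^2·(dy/dx) = 0
dy/dx = -2x/(3y^2)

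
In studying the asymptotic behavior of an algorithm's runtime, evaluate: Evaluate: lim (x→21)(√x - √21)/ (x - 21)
Multiply by conjugate (√x + √21)/(√x + √21):
=(x - 21)/((x - 21)(√x + √21))=1/(√x + √21)
As x → 21: 1/(2√21)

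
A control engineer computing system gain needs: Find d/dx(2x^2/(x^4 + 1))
Quotient rule: (f/g)'=(f'g - fg')/g²
f=2x^2, f'=4x
g=x^4 + 1, g'=4x^3

Answer: (4x·(x^4 + 1) - 8x^5)/(x^4 + 1)²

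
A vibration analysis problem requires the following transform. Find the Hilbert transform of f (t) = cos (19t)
The Hilbert transform shifts each frequency component by -pi/2.
H{cos(wt)} = sin(wt)
With w = 19: H{cos(19t)} = sin(19t)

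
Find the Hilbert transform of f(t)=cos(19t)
The Hilbert transform shifts each frequency component by -pi/2.
H{cos(wt)}=sin(wt)
With w=19: H{cos(19t)}=sin(19t)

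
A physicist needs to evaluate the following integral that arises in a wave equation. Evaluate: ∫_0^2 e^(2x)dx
Antiderivative: (1/2)e^(2x)
Evaluate: (1/2)(e^4-1)

Answer: (e^4-1)/2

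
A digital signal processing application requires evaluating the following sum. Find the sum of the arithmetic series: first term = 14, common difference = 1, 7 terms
Last term: a_n = 14+(7-1)·1 = 20
Sum = n(a_1+a_n)/2 = 7(14+20)/2 = 119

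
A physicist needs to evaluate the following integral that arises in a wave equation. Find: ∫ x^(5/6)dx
Power rule: ∫ x^(5/6) dx=x^(11/6)/(11/6)+C

Answer: (6/11)·x^(11/6)+C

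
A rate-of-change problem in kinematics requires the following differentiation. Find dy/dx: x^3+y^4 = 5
Differentiate: 3x^2 + 4y^3·(dy/dx)=0
dy/dx=-3x^2/(4y^3)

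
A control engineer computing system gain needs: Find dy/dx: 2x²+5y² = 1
Differentiate: 4x + 10y·(dy/dx)=0
dy/dx=-4x/(10y)=-(2/5)·(x/y)

Answer: dy/dx=-(2/5)·(x/y)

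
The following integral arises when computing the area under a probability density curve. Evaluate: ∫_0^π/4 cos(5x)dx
Antiderivative: sin(5x)/5
Evaluate at bounds: [sin(5·π/4)/5] - [sin(5·0)/5]
= ((-√2/2) - (0))/5 = -√2/10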